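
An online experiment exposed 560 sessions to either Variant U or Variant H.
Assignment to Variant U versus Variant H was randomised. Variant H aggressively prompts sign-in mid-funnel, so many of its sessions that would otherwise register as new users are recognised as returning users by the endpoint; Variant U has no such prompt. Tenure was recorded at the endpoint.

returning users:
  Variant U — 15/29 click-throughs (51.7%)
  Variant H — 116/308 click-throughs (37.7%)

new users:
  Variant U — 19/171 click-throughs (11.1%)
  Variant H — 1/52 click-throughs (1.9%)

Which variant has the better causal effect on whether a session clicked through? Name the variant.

Variant H

Because the variant influences user tenure, user tenure is a post-treatment mediator, not a confounder. Stratifying on it would bias the estimate; the causal effect is the crude pooled difference.
Pooled: Variant U 17.0% vs Variant H 32.5%; Variant H is higher overall.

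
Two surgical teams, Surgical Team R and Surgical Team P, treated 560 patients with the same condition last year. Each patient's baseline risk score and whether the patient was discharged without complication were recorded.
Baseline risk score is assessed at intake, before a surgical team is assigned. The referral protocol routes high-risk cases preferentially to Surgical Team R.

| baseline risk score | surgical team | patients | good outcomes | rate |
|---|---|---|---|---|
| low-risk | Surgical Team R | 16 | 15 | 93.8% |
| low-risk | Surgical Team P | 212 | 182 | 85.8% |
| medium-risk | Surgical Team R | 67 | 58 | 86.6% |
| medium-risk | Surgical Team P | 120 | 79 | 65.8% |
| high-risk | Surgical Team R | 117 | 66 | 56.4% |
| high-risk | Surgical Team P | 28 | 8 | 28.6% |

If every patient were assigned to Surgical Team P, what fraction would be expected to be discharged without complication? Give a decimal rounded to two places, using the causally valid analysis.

Baseline risk score is set before the surgical team has any effect — it is not caused by the surgical team — and it independently drives the outcome. That makes it a confounder, so the causal comparison is within baseline risk score levels.
Standardising Surgical Team P to the population baseline risk score mix: 0.407·182/212 + 0.334·79/120 + 0.259·8/28 = 0.643.

0.64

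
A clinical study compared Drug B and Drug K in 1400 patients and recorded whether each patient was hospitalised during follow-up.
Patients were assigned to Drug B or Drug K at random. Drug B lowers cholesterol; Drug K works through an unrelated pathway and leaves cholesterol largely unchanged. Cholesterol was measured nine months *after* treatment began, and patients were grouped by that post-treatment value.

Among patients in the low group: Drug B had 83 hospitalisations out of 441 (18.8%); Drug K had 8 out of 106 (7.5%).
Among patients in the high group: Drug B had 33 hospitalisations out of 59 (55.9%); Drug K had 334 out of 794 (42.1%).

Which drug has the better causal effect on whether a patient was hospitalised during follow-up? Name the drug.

The distribution of cholesterol is itself part of what the drug does — it is an intermediate outcome. Holding it fixed would remove that part of the effect; the total effect is the pooled difference.
Pooled: Drug B 23.2% vs Drug K 38.0%; Drug B is lower overall.

Drug B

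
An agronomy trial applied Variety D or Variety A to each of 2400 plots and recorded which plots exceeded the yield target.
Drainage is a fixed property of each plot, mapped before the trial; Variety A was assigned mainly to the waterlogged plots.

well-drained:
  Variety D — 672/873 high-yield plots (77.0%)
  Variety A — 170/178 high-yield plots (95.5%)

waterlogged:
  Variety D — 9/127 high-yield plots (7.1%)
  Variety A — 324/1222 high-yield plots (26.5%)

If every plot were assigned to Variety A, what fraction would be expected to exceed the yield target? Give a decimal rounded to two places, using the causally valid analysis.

0.57

The field drainage-specific comparison favours Variety A throughout, but the pooled figures favour Variety D. The question is whether to condition on field drainage.
Nothing the variety does changes field drainage; the imbalance is an allocation artefact. With field drainage also predicting the outcome, the pooled figure is confounded, and the within-stratum comparison is the causal one.
Standardising Variety A to the population field drainage mix: 0.438·170/178 + 0.562·324/1222 = 0.567.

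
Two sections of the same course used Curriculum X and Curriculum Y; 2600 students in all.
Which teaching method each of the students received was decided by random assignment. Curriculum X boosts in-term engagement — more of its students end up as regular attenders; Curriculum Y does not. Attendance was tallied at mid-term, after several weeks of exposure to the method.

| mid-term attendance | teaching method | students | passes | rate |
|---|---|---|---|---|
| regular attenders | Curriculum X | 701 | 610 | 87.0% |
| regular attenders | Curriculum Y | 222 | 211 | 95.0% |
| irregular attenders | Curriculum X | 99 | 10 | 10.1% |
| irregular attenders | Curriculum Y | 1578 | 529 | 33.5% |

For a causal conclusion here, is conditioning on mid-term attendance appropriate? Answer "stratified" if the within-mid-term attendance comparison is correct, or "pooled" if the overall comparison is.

Mid-term attendance here is a post-treatment variable shaped by the teaching method; conditioning on it would introduce bias rather than remove it. The overall comparison is the causal one.
Pooled: Curriculum X 77.5% vs Curriculum Y 41.1%; Curriculum X is higher overall.

pooled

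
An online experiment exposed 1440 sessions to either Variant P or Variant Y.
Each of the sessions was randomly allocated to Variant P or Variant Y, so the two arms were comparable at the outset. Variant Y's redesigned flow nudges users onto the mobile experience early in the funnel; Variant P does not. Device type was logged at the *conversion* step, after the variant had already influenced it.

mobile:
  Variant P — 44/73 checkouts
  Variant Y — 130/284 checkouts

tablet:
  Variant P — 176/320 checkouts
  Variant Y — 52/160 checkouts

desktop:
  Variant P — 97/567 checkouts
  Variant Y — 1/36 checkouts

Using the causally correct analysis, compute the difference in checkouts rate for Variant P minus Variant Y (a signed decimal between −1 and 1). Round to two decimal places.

Because the variant influences device type, device type is a post-treatment mediator, not a confounder. Stratifying on it would bias the estimate; the causal effect is the crude pooled difference.
The causal difference is the pooled difference: 0.330 − 0.381 = -0.051.

-0.05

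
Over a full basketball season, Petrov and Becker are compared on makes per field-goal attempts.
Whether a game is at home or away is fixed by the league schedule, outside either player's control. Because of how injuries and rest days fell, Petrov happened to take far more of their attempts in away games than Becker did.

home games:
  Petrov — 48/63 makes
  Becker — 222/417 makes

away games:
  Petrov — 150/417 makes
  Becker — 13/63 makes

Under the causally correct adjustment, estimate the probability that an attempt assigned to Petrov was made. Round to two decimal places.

0.56

Here game venue is a common cause — it drives both which player a case falls under and the outcome. The crude comparison mixes populations; the stratum-specific rates are the causally relevant ones.
Standardising Petrov to the population game venue mix: 0.500·48/63 + 0.500·150/417 = 0.561.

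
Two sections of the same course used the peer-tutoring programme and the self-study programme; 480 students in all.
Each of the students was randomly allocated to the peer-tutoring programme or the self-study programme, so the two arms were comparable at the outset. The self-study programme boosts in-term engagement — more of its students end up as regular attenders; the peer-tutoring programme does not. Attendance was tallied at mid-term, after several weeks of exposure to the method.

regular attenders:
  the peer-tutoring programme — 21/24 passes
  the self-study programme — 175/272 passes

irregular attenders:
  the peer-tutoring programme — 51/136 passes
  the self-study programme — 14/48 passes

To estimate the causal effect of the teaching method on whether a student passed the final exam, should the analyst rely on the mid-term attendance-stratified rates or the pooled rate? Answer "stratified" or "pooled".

pooled

the peer-tutoring programme is higher inside every mid-term attendance stratum but the self-study programme is higher in aggregate. Whether to stratify depends on how mid-term attendance relates to the teaching method.
Because the teaching method influences mid-term attendance, mid-term attendance is a post-treatment mediator, not a confounder. Stratifying on it would bias the estimate; the causal effect is the crude pooled difference.
Pooled: the peer-tutoring programme 45.0% vs the self-study programme 59.1%; the self-study programme is higher overall.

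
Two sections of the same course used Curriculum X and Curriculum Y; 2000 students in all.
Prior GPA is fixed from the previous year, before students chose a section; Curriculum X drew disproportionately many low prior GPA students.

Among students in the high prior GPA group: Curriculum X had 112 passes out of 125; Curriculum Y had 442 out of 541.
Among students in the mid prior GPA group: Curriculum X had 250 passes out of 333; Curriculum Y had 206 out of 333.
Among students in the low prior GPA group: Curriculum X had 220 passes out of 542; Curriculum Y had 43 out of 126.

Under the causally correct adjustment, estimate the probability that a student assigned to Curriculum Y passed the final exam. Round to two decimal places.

0.59

The stratified and pooled comparisons disagree (Curriculum X wins within each prior GPA band; Curriculum Y wins overall), so the answer turns on the causal role of prior GPA band.
Prior GPA band differs across teaching methods for reasons unrelated to any effect of the teaching method itself, and it separately predicts the outcome — a classic confounder. We must compare within prior GPA band levels.
Standardising Curriculum Y to the population prior GPA band mix: 0.333·442/541 + 0.333·206/333 + 0.334·43/126 = 0.592.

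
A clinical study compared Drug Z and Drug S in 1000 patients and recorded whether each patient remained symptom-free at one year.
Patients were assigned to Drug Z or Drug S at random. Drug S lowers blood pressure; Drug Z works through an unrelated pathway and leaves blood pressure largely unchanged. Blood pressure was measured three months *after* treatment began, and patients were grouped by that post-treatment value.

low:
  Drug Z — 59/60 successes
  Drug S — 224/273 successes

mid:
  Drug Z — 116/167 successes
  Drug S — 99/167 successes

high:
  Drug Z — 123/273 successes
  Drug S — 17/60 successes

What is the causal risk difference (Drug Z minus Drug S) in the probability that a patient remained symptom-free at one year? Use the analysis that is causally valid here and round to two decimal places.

-0.08

Within every blood pressure level Drug Z has the higher rate, yet pooled Drug S does — Simpson's reversal.
Blood pressure lies on the pathway drug → blood pressure → outcome, so adjusting for it blocks the indirect effect. For the total causal effect of drug, use the unadjusted pooled rates.
The causal difference is the pooled difference: 0.596 − 0.680 = -0.084.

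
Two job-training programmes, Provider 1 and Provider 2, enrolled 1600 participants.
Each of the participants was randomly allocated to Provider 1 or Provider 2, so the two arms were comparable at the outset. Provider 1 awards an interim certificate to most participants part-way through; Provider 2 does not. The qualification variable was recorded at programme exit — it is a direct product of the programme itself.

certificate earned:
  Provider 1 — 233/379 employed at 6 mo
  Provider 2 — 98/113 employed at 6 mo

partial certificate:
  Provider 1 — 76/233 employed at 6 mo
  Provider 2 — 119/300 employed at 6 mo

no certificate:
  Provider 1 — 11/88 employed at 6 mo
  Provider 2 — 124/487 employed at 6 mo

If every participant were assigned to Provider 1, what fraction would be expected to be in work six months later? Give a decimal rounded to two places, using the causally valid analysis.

Stratifying would compare programmes among participants the programmes themselves sorted into qualification attained during the programme groups — a form of selection on an intermediate. The unconditioned pooled rates give the total causal effect.
So P(outcome | do(Provider 1)) is just the pooled rate for Provider 1: 320/700 = 0.457.

0.46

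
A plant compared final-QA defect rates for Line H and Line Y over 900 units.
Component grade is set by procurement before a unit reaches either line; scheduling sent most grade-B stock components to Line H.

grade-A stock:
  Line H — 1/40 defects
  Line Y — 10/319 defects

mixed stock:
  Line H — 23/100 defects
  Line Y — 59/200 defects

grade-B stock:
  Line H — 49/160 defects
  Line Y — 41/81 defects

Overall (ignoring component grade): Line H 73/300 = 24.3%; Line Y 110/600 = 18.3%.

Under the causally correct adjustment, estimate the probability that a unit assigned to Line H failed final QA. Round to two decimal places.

0.17

Component grade satisfies the back-door criterion: it is not a descendant of the line, and it blocks the spurious path from line to outcome. Adjusting for it (i.e., using the within-component grade rates) gives the causal effect.
Standardising Line H to the population component grade mix: 0.399·1/40 + 0.333·23/100 + 0.268·49/160 = 0.169.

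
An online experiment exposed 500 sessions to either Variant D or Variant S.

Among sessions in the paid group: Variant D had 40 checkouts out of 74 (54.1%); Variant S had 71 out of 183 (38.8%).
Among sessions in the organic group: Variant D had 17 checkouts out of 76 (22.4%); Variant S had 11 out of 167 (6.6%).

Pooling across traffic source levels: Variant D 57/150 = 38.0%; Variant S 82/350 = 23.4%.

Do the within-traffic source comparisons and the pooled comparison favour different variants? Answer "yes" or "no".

Within each traffic source level (paid 54.1% vs 38.8%; organic 22.4% vs 6.6%), Variant D has the higher rate every time. Pooled: 38.0% vs 23.4% — Variant D has the higher rate overall. They agree.

no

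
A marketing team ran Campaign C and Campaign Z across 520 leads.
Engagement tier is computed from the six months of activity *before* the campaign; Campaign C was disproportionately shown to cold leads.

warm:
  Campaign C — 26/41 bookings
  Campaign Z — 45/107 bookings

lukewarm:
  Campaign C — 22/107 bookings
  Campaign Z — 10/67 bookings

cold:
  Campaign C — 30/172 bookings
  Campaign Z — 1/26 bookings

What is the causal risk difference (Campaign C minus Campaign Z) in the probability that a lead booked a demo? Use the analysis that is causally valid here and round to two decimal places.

Since engagement tier is a pre-existing factor (not a product of the campaign) and it affects the outcome on its own, it is a confounder. The stratified rates, not the pooled rate, identify the causal effect.
Adjusting over the population distribution of engagement tier: 0.285·(0.634−0.421) + 0.335·(0.206−0.149) + 0.381·(0.174−0.038) = +0.131.

+0.13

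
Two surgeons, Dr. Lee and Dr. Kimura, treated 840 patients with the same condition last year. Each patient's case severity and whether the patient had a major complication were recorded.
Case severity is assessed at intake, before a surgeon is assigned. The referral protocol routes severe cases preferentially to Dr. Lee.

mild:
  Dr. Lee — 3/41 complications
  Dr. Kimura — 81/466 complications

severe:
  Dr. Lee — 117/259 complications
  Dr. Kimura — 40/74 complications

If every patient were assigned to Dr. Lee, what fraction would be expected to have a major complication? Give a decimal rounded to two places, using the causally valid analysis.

0.22

Within every case severity level Dr. Lee has the lower rate, yet pooled Dr. Kimura does — Simpson's reversal.
Here case severity is a common cause — it drives both which surgeon a case falls under and the outcome. The crude comparison mixes populations; the stratum-specific rates are the causally relevant ones.
Standardising Dr. Lee to the population case severity mix: 0.604·3/41 + 0.396·117/259 = 0.223.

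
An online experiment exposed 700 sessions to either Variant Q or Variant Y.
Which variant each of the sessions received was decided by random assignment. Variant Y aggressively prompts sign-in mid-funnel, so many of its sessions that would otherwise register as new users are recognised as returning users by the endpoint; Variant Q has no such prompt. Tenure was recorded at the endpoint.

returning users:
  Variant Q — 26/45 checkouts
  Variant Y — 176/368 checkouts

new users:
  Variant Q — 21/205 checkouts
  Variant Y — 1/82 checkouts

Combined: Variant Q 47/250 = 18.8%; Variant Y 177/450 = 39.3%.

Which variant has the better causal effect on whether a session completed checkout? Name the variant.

The stratified and pooled comparisons disagree (Variant Q wins within each user tenure; Variant Y wins overall), so the answer turns on the causal role of user tenure.
Stratifying would compare variants among sessions the variants themselves sorted into user tenure groups — a form of selection on an intermediate. The unconditioned pooled rates give the total causal effect.
Pooled: Variant Q 18.8% vs Variant Y 39.3%; Variant Y is higher overall.

Variant Y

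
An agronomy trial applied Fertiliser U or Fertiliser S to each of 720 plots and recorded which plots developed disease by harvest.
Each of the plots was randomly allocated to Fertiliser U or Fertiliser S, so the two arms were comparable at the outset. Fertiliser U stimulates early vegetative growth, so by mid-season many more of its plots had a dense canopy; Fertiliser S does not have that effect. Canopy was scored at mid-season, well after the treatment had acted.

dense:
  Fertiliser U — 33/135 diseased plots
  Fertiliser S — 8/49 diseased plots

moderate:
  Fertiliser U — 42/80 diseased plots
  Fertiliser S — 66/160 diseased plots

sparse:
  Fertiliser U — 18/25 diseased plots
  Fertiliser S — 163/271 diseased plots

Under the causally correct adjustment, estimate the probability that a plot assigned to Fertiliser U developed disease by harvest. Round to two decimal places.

0.39

The mid-season canopy-specific comparison favours Fertiliser S throughout, but the pooled figures favour Fertiliser U. The question is whether to condition on mid-season canopy.
The distribution of mid-season canopy is itself part of what the fertiliser does — it is an intermediate outcome. Holding it fixed would remove that part of the effect; the total effect is the pooled difference.
So P(outcome | do(Fertiliser U)) is just the pooled rate for Fertiliser U: 93/240 = 0.388.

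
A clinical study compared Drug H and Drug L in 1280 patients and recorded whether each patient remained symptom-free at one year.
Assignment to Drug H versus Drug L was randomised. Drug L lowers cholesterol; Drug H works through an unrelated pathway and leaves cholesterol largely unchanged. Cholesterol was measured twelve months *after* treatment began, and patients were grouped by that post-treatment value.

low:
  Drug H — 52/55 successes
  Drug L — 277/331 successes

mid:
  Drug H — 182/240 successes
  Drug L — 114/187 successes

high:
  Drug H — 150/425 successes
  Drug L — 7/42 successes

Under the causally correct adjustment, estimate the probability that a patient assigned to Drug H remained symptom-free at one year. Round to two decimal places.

0.53

The stratified and pooled comparisons disagree (Drug H wins within each cholesterol; Drug L wins overall), so the answer turns on the causal role of cholesterol.
Cholesterol is downstream of the drug. One should not condition on a consequence of treatment, so the overall rates are the right comparison.
So P(outcome | do(Drug H)) is just the pooled rate for Drug H: 384/720 = 0.533.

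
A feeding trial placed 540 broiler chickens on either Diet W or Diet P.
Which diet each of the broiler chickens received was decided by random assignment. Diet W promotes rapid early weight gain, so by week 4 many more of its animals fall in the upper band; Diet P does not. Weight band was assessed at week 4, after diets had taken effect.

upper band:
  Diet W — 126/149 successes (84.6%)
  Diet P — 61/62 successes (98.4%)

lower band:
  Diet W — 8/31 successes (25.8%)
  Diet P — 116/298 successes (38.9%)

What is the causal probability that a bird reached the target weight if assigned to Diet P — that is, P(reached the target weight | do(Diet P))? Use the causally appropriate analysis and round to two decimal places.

0.49

Within every week-4 weight band level Diet P has the higher rate, yet pooled Diet W does — Simpson's reversal.
Stratifying would compare diets among broiler chickens the diets themselves sorted into week-4 weight band groups — a form of selection on an intermediate. The unconditioned pooled rates give the total causal effect.
So P(outcome | do(Diet P)) is just the pooled rate for Diet P: 177/360 = 0.492.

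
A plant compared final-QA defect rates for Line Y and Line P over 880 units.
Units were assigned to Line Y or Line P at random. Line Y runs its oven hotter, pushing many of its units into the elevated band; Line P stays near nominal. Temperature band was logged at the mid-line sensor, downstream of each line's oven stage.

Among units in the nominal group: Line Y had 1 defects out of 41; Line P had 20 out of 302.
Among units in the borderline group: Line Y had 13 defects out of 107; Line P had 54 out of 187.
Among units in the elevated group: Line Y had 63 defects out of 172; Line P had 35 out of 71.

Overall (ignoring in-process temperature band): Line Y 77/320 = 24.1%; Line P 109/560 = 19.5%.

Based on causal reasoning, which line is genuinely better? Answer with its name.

Line P

Within every in-process temperature band level Line Y has the lower rate, yet pooled Line P does — Simpson's reversal.
In-process temperature band lies on the pathway line → in-process temperature band → outcome, so adjusting for it blocks the indirect effect. For the total causal effect of line, use the unadjusted pooled rates.
Pooled: Line Y 24.1% vs Line P 19.5%; Line P is lower overall.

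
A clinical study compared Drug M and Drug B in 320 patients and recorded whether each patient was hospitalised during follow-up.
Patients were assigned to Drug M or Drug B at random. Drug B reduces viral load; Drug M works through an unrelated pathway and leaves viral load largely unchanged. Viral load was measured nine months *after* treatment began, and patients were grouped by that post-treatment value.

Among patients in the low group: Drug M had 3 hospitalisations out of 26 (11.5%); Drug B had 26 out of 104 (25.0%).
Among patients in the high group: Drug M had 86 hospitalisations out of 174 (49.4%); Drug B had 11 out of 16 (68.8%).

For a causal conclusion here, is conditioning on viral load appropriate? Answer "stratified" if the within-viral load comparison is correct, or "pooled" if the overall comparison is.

The stratified and pooled comparisons disagree (Drug M wins within each viral load; Drug B wins overall), so the answer turns on the causal role of viral load.
Viral load is recorded after the drug and is itself shifted by it — it sits on the causal path from drug to outcome. Conditioning on a mediator would strip out part of the effect we want; the pooled comparison gives the total causal effect.
Pooled: Drug M 44.5% vs Drug B 30.8%; Drug B is lower overall.

pooled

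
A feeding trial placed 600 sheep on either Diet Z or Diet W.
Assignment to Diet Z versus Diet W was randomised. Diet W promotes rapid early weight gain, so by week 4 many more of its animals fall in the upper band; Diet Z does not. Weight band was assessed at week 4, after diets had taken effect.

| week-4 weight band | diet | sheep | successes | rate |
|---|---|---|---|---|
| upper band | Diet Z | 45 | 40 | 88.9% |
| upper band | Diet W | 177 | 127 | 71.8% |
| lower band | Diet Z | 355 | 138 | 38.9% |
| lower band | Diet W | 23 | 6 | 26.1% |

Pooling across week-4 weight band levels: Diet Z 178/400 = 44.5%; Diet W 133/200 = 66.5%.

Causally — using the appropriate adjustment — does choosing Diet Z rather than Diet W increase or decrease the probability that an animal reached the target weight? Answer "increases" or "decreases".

decreases

Diet Z is higher inside every week-4 weight band stratum but Diet W is higher in aggregate. Whether to stratify depends on how week-4 weight band relates to the diet.
Week-4 weight band here is a post-treatment variable shaped by the diet; conditioning on it would introduce bias rather than remove it. The overall comparison is the causal one.
Pooled: Diet Z 44.5% vs Diet W 66.5%; Diet W is higher overall.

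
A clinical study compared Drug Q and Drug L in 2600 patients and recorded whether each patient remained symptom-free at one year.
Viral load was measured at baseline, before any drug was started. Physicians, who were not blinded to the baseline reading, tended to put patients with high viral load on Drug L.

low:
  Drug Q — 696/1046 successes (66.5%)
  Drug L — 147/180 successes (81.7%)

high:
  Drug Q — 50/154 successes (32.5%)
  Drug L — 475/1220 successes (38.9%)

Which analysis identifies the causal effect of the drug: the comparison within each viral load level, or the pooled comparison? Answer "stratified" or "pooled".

stratified

Drug L is higher inside every viral load stratum but Drug Q is higher in aggregate. Whether to stratify depends on how viral load relates to the drug.
Viral load differs across drugs for reasons unrelated to any effect of the drug itself, and it separately predicts the outcome — a classic confounder. We must compare within viral load levels.
Within each level — low: 66.5% vs 81.7%; high: 32.5% vs 38.9% — Drug L is higher every time.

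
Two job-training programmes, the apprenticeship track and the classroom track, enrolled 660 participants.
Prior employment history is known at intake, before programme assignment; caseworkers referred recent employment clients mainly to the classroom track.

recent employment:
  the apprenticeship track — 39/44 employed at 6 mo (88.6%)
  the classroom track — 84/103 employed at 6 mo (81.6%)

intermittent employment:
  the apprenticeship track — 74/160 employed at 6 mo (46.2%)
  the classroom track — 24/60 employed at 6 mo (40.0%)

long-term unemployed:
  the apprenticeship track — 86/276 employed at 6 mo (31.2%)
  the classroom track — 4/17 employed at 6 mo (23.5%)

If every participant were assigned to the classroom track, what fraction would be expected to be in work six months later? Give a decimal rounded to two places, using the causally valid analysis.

Prior employment history is set before the programme has any effect — it is not caused by the programme — and it independently drives the outcome. That makes it a confounder, so the causal comparison is within prior employment history levels.
Standardising the classroom track to the population prior employment history mix: 0.223·84/103 + 0.333·24/60 + 0.444·4/17 = 0.419.

0.42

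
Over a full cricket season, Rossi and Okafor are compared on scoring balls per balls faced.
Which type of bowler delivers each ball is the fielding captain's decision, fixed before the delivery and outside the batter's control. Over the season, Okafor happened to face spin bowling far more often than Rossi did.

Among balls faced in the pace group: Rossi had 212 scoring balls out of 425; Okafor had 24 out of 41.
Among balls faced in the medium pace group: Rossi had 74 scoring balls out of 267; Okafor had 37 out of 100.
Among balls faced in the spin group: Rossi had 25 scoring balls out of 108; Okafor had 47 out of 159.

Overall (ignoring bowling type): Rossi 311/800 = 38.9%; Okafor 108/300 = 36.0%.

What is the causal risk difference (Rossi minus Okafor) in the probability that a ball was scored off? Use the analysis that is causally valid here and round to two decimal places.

-0.08

Okafor is higher inside every bowling type stratum but Rossi is higher in aggregate. Whether to stratify depends on how bowling type relates to the player.
Bowling type satisfies the back-door criterion: it is not a descendant of the player, and it blocks the spurious path from player to outcome. Adjusting for it (i.e., using the within-bowling type rates) gives the causal effect.
Adjusting over the population distribution of bowling type: 0.424·(0.499−0.585) + 0.334·(0.277−0.370) + 0.243·(0.231−0.296) = -0.083.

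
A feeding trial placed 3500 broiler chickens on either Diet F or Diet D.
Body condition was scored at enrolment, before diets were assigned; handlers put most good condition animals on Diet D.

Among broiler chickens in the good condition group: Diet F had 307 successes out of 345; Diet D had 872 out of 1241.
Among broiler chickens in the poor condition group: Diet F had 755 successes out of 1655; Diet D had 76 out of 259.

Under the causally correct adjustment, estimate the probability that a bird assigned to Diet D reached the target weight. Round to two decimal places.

The imbalance in starting body condition arose from how broiler chickens were allocated, not from anything the diet did; and starting body condition independently affects the outcome. The pooled gap is confounded — condition on starting body condition.
Standardising Diet D to the population starting body condition mix: 0.453·872/1241 + 0.547·76/259 = 0.479.

0.48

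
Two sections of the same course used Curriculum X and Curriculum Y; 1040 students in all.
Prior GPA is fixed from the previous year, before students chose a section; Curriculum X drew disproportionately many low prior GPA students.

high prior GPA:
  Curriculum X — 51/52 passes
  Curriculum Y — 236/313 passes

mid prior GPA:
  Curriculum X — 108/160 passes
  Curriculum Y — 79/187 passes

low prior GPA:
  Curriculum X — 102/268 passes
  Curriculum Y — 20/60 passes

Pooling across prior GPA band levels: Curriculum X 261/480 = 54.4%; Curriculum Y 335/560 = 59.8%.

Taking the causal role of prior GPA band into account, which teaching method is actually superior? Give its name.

Since prior GPA band is a pre-existing factor (not a product of the teaching method) and it affects the outcome on its own, it is a confounder. The stratified rates, not the pooled rate, identify the causal effect.
Within each level — high prior GPA: 98.1% vs 75.4%; mid prior GPA: 67.5% vs 42.2%; low prior GPA: 38.1% vs 33.3% — Curriculum X is higher every time.

Curriculum X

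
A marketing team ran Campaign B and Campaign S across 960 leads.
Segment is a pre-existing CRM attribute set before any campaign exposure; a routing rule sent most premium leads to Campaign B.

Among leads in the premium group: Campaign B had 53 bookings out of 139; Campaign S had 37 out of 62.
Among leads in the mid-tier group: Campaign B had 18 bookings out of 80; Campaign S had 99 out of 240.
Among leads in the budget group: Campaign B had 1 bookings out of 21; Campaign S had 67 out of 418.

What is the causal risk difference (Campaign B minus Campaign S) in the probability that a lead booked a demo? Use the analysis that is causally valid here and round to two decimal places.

Campaign S is higher inside every customer segment stratum but Campaign B is higher in aggregate. Whether to stratify depends on how customer segment relates to the campaign.
Nothing the campaign does changes customer segment; the imbalance is an allocation artefact. With customer segment also predicting the outcome, the pooled figure is confounded, and the within-stratum comparison is the causal one.
Adjusting over the population distribution of customer segment: 0.209·(0.381−0.597) + 0.333·(0.225−0.412) + 0.457·(0.048−0.160) = -0.159.

-0.16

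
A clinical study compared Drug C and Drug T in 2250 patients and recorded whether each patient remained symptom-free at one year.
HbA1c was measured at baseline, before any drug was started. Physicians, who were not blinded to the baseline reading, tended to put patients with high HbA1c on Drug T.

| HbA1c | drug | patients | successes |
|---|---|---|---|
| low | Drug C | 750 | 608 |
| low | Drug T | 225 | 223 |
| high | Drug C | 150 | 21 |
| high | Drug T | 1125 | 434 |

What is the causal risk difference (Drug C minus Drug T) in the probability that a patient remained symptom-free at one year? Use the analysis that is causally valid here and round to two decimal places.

Within every HbA1c level Drug T has the higher rate, yet pooled Drug C does — Simpson's reversal.
Here HbA1c is a common cause — it drives both which drug a case falls under and the outcome. The crude comparison mixes populations; the stratum-specific rates are the causally relevant ones.
Adjusting over the population distribution of HbA1c: 0.433·(0.811−0.991) + 0.567·(0.140−0.386) = -0.217.

-0.22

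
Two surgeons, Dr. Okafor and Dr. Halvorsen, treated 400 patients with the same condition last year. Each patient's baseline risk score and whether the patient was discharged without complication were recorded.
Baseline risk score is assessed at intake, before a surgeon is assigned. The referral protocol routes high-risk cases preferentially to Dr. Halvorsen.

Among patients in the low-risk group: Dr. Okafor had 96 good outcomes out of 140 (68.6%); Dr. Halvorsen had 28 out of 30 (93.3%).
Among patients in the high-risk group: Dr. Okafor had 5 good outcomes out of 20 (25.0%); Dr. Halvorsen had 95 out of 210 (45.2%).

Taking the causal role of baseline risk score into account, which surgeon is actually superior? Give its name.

Baseline risk score satisfies the back-door criterion: it is not a descendant of the surgeon, and it blocks the spurious path from surgeon to outcome. Adjusting for it (i.e., using the within-baseline risk score rates) gives the causal effect.
Within each level — low-risk: 68.6% vs 93.3%; high-risk: 25.0% vs 45.2% — Dr. Halvorsen is higher every time.

Dr. Halvorsen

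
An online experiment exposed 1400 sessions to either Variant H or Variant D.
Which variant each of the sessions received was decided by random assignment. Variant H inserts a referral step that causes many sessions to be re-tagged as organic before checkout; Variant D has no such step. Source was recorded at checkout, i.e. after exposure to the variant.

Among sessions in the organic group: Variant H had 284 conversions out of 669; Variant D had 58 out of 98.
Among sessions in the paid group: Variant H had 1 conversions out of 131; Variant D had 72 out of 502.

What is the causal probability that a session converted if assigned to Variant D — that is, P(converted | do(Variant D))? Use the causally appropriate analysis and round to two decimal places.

The distribution of traffic source is itself part of what the variant does — it is an intermediate outcome. Holding it fixed would remove that part of the effect; the total effect is the pooled difference.
So P(outcome | do(Variant D)) is just the pooled rate for Variant D: 130/600 = 0.217.

0.22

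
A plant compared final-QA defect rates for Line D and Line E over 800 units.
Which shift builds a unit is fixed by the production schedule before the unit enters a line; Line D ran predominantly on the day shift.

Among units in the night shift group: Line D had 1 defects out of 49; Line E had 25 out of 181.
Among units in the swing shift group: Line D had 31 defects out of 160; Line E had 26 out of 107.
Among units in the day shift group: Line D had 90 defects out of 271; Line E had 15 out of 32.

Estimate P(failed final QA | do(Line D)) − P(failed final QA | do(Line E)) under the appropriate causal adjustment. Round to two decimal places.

Shift differs across lines for reasons unrelated to any effect of the line itself, and it separately predicts the outcome — a classic confounder. We must compare within shift levels.
Adjusting over the population distribution of shift: 0.287·(0.020−0.138) + 0.334·(0.194−0.243) + 0.379·(0.332−0.469) = -0.102.

-0.10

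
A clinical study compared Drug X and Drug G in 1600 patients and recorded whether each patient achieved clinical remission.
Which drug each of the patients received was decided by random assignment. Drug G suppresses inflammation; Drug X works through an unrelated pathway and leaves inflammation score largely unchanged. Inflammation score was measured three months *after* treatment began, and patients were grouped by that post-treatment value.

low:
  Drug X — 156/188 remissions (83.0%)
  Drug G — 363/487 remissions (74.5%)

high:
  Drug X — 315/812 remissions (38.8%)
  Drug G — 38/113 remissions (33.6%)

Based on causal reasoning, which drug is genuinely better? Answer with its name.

Drug G

Inflammation score lies on the pathway drug → inflammation score → outcome, so adjusting for it blocks the indirect effect. For the total causal effect of drug, use the unadjusted pooled rates.
Pooled: Drug X 47.1% vs Drug G 66.8%; Drug G is higher overall.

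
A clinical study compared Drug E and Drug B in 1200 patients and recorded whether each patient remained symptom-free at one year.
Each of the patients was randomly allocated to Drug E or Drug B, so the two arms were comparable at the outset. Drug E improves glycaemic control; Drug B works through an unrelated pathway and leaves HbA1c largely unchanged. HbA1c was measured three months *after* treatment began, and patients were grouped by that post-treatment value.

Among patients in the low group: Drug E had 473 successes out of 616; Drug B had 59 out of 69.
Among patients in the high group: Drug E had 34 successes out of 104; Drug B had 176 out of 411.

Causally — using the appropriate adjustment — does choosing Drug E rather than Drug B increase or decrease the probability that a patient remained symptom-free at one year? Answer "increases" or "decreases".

increases

Stratifying would compare drugs among patients the drugs themselves sorted into HbA1c groups — a form of selection on an intermediate. The unconditioned pooled rates give the total causal effect.
Pooled: Drug E 70.4% vs Drug B 49.0%; Drug E is higher overall.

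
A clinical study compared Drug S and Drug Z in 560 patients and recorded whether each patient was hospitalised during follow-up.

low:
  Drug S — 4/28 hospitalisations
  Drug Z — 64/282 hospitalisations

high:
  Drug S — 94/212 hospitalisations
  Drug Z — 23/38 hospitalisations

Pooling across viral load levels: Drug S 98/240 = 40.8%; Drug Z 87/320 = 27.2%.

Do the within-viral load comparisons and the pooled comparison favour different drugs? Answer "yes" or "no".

yes

Within each viral load level (low 14.3% vs 22.7%; high 44.3% vs 60.5%), Drug S has the lower rate every time. Pooled: 40.8% vs 27.2% — Drug Z has the lower rate overall. The two comparisons disagree.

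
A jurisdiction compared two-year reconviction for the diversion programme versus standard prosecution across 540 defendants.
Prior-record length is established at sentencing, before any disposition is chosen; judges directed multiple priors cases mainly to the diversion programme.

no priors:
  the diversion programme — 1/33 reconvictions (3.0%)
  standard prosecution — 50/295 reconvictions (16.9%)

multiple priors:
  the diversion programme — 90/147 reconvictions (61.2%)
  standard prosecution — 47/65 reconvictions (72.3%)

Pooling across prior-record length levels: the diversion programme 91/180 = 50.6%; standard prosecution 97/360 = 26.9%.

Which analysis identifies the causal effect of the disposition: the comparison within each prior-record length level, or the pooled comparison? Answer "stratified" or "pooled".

Since prior-record length is a pre-existing factor (not a product of the disposition) and it affects the outcome on its own, it is a confounder. The stratified rates, not the pooled rate, identify the causal effect.
Within each level — no priors: 3.0% vs 16.9%; multiple priors: 61.2% vs 72.3% — the diversion programme is lower every time.

stratified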